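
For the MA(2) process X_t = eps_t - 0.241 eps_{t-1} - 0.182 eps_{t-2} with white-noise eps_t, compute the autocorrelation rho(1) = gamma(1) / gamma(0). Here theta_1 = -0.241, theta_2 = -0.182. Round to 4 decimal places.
\rho(1) = -0.1807

For an MA(q) process with theta_0 = 1, the autocovariance is
  gamma(k) = sigma^2 * sum_{i=0..q-k} theta_i * theta_{i+k},
and rho(k) = gamma(k) / gamma(0). Sigma^2 cancels.
  numerator   = (1)*(-0.241) + (-0.241)*(-0.182) = -0.197138.
  denominator = (1)^2 + (-0.241)^2 + (-0.182)^2 = 1.091205.
  rho(1) = -0.197138 / 1.091205 = -0.1807.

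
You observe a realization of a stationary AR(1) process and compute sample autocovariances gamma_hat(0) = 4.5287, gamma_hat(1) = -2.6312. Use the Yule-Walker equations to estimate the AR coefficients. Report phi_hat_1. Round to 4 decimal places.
\hat\phi_{1} = -0.5810

The Yule-Walker equations for an AR(p) process read, in matrix form,
  Gamma_p phi = r_p,   with   (Gamma_p)_{ij} = gamma(|i - j|),
                       (r_p)_i = gamma(i),   i,j = 1..p.
Substitute the sample gammas (Toeplitz matrix and right-hand side of size 1):
  Gamma_p = [[4.5287]]
  r_p     = [-2.6312]
With p = 1 this is the single equation gamma(0) phi_1 = gamma(1):
  phi_hat_1 = gamma(1) / gamma(0) = -2.6312 / 4.5287 = -0.5810.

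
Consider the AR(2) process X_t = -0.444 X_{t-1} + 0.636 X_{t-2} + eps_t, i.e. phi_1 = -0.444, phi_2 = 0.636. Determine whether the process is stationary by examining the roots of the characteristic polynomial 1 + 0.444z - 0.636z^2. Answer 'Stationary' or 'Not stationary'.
\text{Not stationary}

The AR(p) characteristic polynomial is P(z) = 1 + 0.444z - 0.636z^2.
Stationarity requires all roots to lie outside the unit circle, i.e. |z| > 1 for every root.
Set 1 + (0.444) z + (-0.636) z^2 = 0, i.e. a z^2 + b z + c = 0 with a = -0.636, b = 0.444, c = 1.
Discriminant D = b^2 - 4ac = (0.444)^2 - 4*(-0.636)*1 = 0.197136 - (-2.544) = 2.741136.
D >= 0, so the roots are real: z = (-b +/- sqrt(D)) / (2a) = (-0.444 +/- 1.655638) / (-1.272).
  z_1 = (-0.444 + 1.655638) / (-1.272) = -0.9525,   |z_1| = 0.9525.
  z_2 = (-0.444 - 1.655638) / (-1.272) = 1.6507,   |z_2| = 1.6507.
Moduli of all roots: 0.9525, 1.6507.
All moduli strictly greater than 1? No.
Verdict: Not stationary.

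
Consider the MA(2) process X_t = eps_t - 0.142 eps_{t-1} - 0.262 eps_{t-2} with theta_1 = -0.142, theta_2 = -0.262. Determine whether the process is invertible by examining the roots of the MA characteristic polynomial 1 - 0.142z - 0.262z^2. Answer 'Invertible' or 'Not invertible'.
\text{Invertible}

The MA(q) characteristic polynomial is P(z) = 1 - 0.142z - 0.262z^2.
Invertibility requires all roots to lie outside the unit circle, i.e. |z| > 1 for every root.
Set 1 + (-0.142) z + (-0.262) z^2 = 0, i.e. a z^2 + b z + c = 0 with a = -0.262, b = -0.142, c = 1.
Discriminant D = b^2 - 4ac = (-0.142)^2 - 4*(-0.262)*1 = 0.020164 - (-1.048) = 1.068164.
D >= 0, so the roots are real: z = (-b +/- sqrt(D)) / (2a) = (0.142 +/- 1.03352) / (-0.524).
  z_1 = (0.142 + 1.03352) / (-0.524) = -2.2434,   |z_1| = 2.2434.
  z_2 = (0.142 - 1.03352) / (-0.524) = 1.7014,   |z_2| = 1.7014.
Moduli of all roots: 2.2434, 1.7014.
All moduli strictly greater than 1? Yes.
Verdict: Invertible.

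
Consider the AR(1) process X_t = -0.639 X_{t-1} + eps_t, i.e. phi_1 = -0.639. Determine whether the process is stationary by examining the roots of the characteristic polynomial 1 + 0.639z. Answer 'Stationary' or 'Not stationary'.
\text{Stationary}

The AR(p) characteristic polynomial is P(z) = 1 + 0.639z.
Stationarity requires all roots to lie outside the unit circle, i.e. |z| > 1 for every root.
This is linear in z: 1 + (0.639) z = 0  =>  z = -1/(0.639) = -1.564945,  |z| = 1.564945.
Moduli of all roots: 1.5649.
All moduli strictly greater than 1? Yes.
Verdict: Stationary.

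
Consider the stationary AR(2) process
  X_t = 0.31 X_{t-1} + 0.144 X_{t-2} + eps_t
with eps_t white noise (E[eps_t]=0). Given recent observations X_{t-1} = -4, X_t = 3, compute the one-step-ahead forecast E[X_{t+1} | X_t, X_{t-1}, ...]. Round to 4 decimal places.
E[X_{t+1} \mid \mathcal F_t] = 0.3540

For an AR(p) model X_t = c + sum_i phi_i X_{t-i} + eps_t, the
one-step-ahead conditional mean is
  E[X_{t+1} | X_t, ...] = c + sum_i phi_i X_{t+1-i}.
Substitute known values:
  E[X_{t+1} | ...] = (0.31) * (3) + (0.144) * (-4)
                   = 0.3540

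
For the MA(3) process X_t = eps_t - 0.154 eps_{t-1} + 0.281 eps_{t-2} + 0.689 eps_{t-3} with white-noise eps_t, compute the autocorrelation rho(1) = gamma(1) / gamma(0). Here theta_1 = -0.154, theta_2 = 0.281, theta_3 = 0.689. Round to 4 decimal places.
\rho(1) = -0.0023

For an MA(q) process with theta_0 = 1, the autocovariance is
  gamma(k) = sigma^2 * sum_{i=0..q-k} theta_i * theta_{i+k},
and rho(k) = gamma(k) / gamma(0). Sigma^2 cancels.
  numerator   = (1)*(-0.154) + (-0.154)*(0.281) + (0.281)*(0.689) = -0.003665.
  denominator = (1)^2 + (-0.154)^2 + (0.281)^2 + (0.689)^2 = 1.577398.
  rho(1) = -0.003665 / 1.577398 = -0.0023.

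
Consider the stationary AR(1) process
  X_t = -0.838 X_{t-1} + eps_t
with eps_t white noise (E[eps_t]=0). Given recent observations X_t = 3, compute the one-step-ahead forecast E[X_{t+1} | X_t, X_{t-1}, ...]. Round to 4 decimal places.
E[X_{t+1} \mid \mathcal F_t] = -2.5140

For an AR(p) model X_t = c + sum_i phi_i X_{t-i} + eps_t, the
one-step-ahead conditional mean is
  E[X_{t+1} | X_t, ...] = c + sum_i phi_i X_{t+1-i}.
Substitute known values:
  E[X_{t+1} | ...] = (-0.838) * (3)
                   = -2.5140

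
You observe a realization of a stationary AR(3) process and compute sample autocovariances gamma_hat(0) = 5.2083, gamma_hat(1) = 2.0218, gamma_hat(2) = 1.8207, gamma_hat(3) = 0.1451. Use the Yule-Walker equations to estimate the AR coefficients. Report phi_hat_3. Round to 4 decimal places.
\hat\phi_{3} = -0.2080

The Yule-Walker equations for an AR(p) process read, in matrix form,
  Gamma_p phi = r_p,   with   (Gamma_p)_{ij} = gamma(|i - j|),
                       (r_p)_i = gamma(i),   i,j = 1..p.
Substitute the sample gammas (Toeplitz matrix and right-hand side of size 3):
  Gamma_p = [[5.2083, 2.0218, 1.8207], [2.0218, 5.2083, 2.0218], [1.8207, 2.0218, 5.2083]]
  r_p     = [2.0218, 1.8207, 0.1451]
Written out (R1..R3):
  (R1) 5.2083 phi_1 + 2.0218 phi_2 + 1.8207 phi_3 = 2.0218
  (R2) 2.0218 phi_1 + 5.2083 phi_2 + 2.0218 phi_3 = 1.8207
  (R3) 1.8207 phi_1 + 2.0218 phi_2 + 5.2083 phi_3 = 0.1451
Gaussian elimination:
  R2 <- R2 - (2.0218/5.2083) R1 = R2 - (0.388188) R1:  4.423461 phi_2 + 1.315026 phi_3 = 1.035861
  R3 <- R3 - (1.8207/5.2083) R1 = R3 - (0.349577) R1:  1.315026 phi_2 + 4.571826 phi_3 = -0.561674
  R3 <- R3 - (1.315026/4.423461) R2 = R3 - (0.297284) R2:  4.180889 phi_3 = -0.869619
Back-substitution:
  phi_hat_3 = -0.869619 / 4.180889 = -0.207999
  phi_hat_2 = (1.035861 - (1.315026)(-0.207999)) / 4.423461 = 0.296009
  phi_hat_1 = (2.0218 - (2.0218)(0.296009) - (1.8207)(-0.207999)) / 5.2083 = 0.345992
So phi_hat = [0.3460, 0.2960, -0.2080].
Therefore phi_hat_3 = -0.2080.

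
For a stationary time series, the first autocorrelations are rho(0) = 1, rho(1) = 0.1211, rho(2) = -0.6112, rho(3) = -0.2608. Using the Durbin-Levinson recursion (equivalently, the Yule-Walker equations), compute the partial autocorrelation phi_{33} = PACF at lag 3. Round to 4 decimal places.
\phi_{33} = -0.1069

The PACF at lag k is phi_{kk}, the last component of the solution
to the Yule-Walker system G_k phi = r_k where
  (G_k)_{ij} = rho(|i - j|), (r_k)_i = rho(i), i,j = 1..k.
Equivalently, Durbin-Levinson gives phi_{kk} iteratively:
  phi_{11} = rho(1)
  phi_{kk} = [rho(k) - sum_{j=1..k-1} phi_{k-1,j} rho(k-j)]
            / [1 - sum_{j=1..k-1} phi_{k-1,j} rho(j)],
  phi_{k,j} = phi_{k-1,j} - phi_{kk} phi_{k-1,k-j},  j = 1..k-1.
Step k = 1:
  phi_11 = rho(1) = 0.1211.
Step k = 2:
  phi_22 = [rho(2) - phi_11 rho(1)] / [1 - phi_11 rho(1)] = [-0.6112 - (0.1211)(0.1211)] / [1 - (0.1211)(0.1211)]
         = -0.62586521 / 0.98533479 = -0.63518.
  Update: phi_21 = phi_11 - phi_22 phi_11 = 0.1211 - (-0.63518)(0.1211) = 0.19802.
Step k = 3:
  phi_33 = [rho(3) - phi_21 rho(2) - phi_22 rho(1)] / [1 - phi_21 rho(1) - phi_22 rho(2)]
    numerator   = -0.2608 - (0.19802)(-0.6112) - (-0.63518)(0.1211) = -0.06284964
    denominator = 1 - (0.19802)(0.1211) - (-0.63518)(-0.6112) = 0.58779756
  phi_33 = -0.06284964 / 0.58779756 = -0.1069.
Therefore phi_{33} = -0.1069.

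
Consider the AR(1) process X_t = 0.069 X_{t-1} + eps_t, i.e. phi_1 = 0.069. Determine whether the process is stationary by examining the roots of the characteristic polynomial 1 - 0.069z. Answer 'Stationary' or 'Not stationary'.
\text{Stationary}

The AR(p) characteristic polynomial is P(z) = 1 - 0.069z.
Stationarity requires all roots to lie outside the unit circle, i.e. |z| > 1 for every root.
This is linear in z: 1 + (-0.069) z = 0  =>  z = -1/(-0.069) = 14.492754,  |z| = 14.492754.
Moduli of all roots: 14.4928.
All moduli strictly greater than 1? Yes.
Verdict: Stationary.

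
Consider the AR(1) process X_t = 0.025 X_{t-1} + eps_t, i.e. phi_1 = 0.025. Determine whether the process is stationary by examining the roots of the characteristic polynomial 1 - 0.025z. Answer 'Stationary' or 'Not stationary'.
\text{Stationary}

The AR(p) characteristic polynomial is P(z) = 1 - 0.025z.
Stationarity requires all roots to lie outside the unit circle, i.e. |z| > 1 for every root.
This is linear in z: 1 + (-0.025) z = 0  =>  z = -1/(-0.025) = 40,  |z| = 40.
Moduli of all roots: 40.0000.
All moduli strictly greater than 1? Yes.
Verdict: Stationary.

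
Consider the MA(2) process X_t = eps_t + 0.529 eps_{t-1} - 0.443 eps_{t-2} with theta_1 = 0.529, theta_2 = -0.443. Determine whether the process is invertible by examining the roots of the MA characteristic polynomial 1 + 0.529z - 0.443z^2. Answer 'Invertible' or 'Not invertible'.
\text{Invertible}

The MA(q) characteristic polynomial is P(z) = 1 + 0.529z - 0.443z^2.
Invertibility requires all roots to lie outside the unit circle, i.e. |z| > 1 for every root.
Set 1 + (0.529) z + (-0.443) z^2 = 0, i.e. a z^2 + b z + c = 0 with a = -0.443, b = 0.529, c = 1.
Discriminant D = b^2 - 4ac = (0.529)^2 - 4*(-0.443)*1 = 0.279841 - (-1.772) = 2.051841.
D >= 0, so the roots are real: z = (-b +/- sqrt(D)) / (2a) = (-0.529 +/- 1.432425) / (-0.886).
  z_1 = (-0.529 + 1.432425) / (-0.886) = -1.0197,   |z_1| = 1.0197.
  z_2 = (-0.529 - 1.432425) / (-0.886) = 2.2138,   |z_2| = 2.2138.
Moduli of all roots: 1.0197, 2.2138.
All moduli strictly greater than 1? Yes.
Verdict: Invertible.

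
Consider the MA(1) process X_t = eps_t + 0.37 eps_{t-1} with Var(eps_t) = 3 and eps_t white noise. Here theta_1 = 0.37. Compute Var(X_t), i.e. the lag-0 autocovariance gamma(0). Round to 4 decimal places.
\gamma(0) = 3.4107

For an MA(q) process X_t = eps_t + sum_i theta_i eps_{t-i} with
Var(eps_t) = sigma^2, the variance is
  gamma(0) = sigma^2 * (1 + sum_i theta_i^2).
  sum_i theta_i^2 = (0.37)^2 = 0.1369.
  gamma(0) = 3 * (1 + 0.1369) = 3 * 1.1369 = 3.4107.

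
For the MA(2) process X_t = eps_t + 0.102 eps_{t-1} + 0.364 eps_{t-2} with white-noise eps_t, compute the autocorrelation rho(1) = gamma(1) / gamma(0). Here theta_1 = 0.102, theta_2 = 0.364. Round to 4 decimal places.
\rho(1) = 0.1217

For an MA(q) process with theta_0 = 1, the autocovariance is
  gamma(k) = sigma^2 * sum_{i=0..q-k} theta_i * theta_{i+k},
and rho(k) = gamma(k) / gamma(0). Sigma^2 cancels.
  numerator   = (1)*(0.102) + (0.102)*(0.364) = 0.139128.
  denominator = (1)^2 + (0.102)^2 + (0.364)^2 = 1.1429.
  rho(1) = 0.139128 / 1.1429 = 0.1217.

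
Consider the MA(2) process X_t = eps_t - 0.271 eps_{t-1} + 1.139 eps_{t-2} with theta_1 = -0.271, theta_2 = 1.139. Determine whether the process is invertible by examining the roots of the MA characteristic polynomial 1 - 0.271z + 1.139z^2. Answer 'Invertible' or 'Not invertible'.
\text{Not invertible}

The MA(q) characteristic polynomial is P(z) = 1 - 0.271z + 1.139z^2.
Invertibility requires all roots to lie outside the unit circle, i.e. |z| > 1 for every root.
Set 1 + (-0.271) z + (1.139) z^2 = 0, i.e. a z^2 + b z + c = 0 with a = 1.139, b = -0.271, c = 1.
Discriminant D = b^2 - 4ac = (-0.271)^2 - 4*(1.139)*1 = 0.073441 - (4.556) = -4.482559.
D < 0, so the roots are the complex-conjugate pair z = (-b +/- i sqrt(-D)) / (2a) = 0.119 +/- 0.9294i.
For a conjugate pair |z|^2 = z * conj(z) = (product of roots) = c/a = 1/(1.139) = 0.877963, so |z| = sqrt(0.877963) = 0.937 for both roots.
Moduli of all roots: 0.9370, 0.9370.
All moduli strictly greater than 1? No.
Verdict: Not invertible.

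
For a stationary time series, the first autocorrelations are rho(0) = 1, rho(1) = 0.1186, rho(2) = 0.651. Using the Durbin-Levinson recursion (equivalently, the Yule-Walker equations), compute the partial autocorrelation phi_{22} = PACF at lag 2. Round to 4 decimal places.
\phi_{22} = 0.6460

The PACF at lag k is phi_{kk}, the last component of the solution
to the Yule-Walker system G_k phi = r_k where
  (G_k)_{ij} = rho(|i - j|), (r_k)_i = rho(i), i,j = 1..k.
Equivalently, Durbin-Levinson gives phi_{kk} iteratively:
  phi_{11} = rho(1)
  phi_{kk} = [rho(k) - sum_{j=1..k-1} phi_{k-1,j} rho(k-j)]
            / [1 - sum_{j=1..k-1} phi_{k-1,j} rho(j)],
  phi_{k,j} = phi_{k-1,j} - phi_{kk} phi_{k-1,k-j},  j = 1..k-1.
Step k = 1:
  phi_11 = rho(1) = 0.1186.
Step k = 2:
  phi_22 = [rho(2) - phi_11 rho(1)] / [1 - phi_11 rho(1)] = [0.651 - (0.1186)(0.1186)] / [1 - (0.1186)(0.1186)]
         = 0.63693404 / 0.98593404 = 0.646.
Therefore phi_{22} = 0.6460.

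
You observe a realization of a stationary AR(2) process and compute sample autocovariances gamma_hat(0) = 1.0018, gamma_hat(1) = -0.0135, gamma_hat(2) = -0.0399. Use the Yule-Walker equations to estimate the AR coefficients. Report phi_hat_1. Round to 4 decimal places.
\hat\phi_{1} = -0.0140

The Yule-Walker equations for an AR(p) process read, in matrix form,
  Gamma_p phi = r_p,   with   (Gamma_p)_{ij} = gamma(|i - j|),
                       (r_p)_i = gamma(i),   i,j = 1..p.
Substitute the sample gammas (Toeplitz matrix and right-hand side of size 2):
  Gamma_p = [[1.0018, -0.0135], [-0.0135, 1.0018]]
  r_p     = [-0.0135, -0.0399]
Written out:
  1.0018 phi_1 - 0.0135 phi_2 = -0.0135
  -0.0135 phi_1 + 1.0018 phi_2 = -0.0399
Solve by Cramer's rule:
  det = gamma(0)^2 - gamma(1)^2 = (1.0018)^2 - (-0.0135)^2 = 1.00360324 - 0.00018225 = 1.00342099
  phi_hat_1 = [gamma(1) gamma(0) - gamma(1) gamma(2)] / det = [(-0.0135)(1.0018) - (-0.0135)(-0.0399)] / 1.00342099 = -0.01406295 / 1.00342099 = -0.014
  phi_hat_2 = [gamma(0) gamma(2) - gamma(1)^2] / det = [(1.0018)(-0.0399) - (-0.0135)^2] / 1.00342099 = -0.04015407 / 1.00342099 = -0.04
So phi_hat = [-0.0140, -0.0400].
Therefore phi_hat_1 = -0.0140.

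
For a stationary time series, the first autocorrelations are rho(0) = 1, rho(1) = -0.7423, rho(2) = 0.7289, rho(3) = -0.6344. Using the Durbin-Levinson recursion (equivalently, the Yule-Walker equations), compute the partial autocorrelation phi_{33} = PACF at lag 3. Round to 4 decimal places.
\phi_{33} = -0.0359

The PACF at lag k is phi_{kk}, the last component of the solution
to the Yule-Walker system G_k phi = r_k where
  (G_k)_{ij} = rho(|i - j|), (r_k)_i = rho(i), i,j = 1..k.
Equivalently, Durbin-Levinson gives phi_{kk} iteratively:
  phi_{11} = rho(1)
  phi_{kk} = [rho(k) - sum_{j=1..k-1} phi_{k-1,j} rho(k-j)]
            / [1 - sum_{j=1..k-1} phi_{k-1,j} rho(j)],
  phi_{k,j} = phi_{k-1,j} - phi_{kk} phi_{k-1,k-j},  j = 1..k-1.
Step k = 1:
  phi_11 = rho(1) = -0.7423.
Step k = 2:
  phi_22 = [rho(2) - phi_11 rho(1)] / [1 - phi_11 rho(1)] = [0.7289 - (-0.7423)(-0.7423)] / [1 - (-0.7423)(-0.7423)]
         = 0.17789071 / 0.44899071 = 0.396201.
  Update: phi_21 = phi_11 - phi_22 phi_11 = -0.7423 - (0.396201)(-0.7423) = -0.4482.
Step k = 3:
  phi_33 = [rho(3) - phi_21 rho(2) - phi_22 rho(1)] / [1 - phi_21 rho(1) - phi_22 rho(2)]
    numerator   = -0.6344 - (-0.4482)(0.7289) - (0.396201)(-0.7423) = -0.01360696
    denominator = 1 - (-0.4482)(-0.7423) - (0.396201)(0.7289) = 0.37851018
  phi_33 = -0.01360696 / 0.37851018 = -0.0359.
Therefore phi_{33} = -0.0359.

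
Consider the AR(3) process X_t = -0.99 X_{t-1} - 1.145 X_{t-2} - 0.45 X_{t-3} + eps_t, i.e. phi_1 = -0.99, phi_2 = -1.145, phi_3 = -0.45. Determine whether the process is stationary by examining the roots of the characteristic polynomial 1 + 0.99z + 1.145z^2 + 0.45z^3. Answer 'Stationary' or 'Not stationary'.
\text{Stationary}

The AR(p) characteristic polynomial is P(z) = 1 + 0.99z + 1.145z^2 + 0.45z^3.
Stationarity requires all roots to lie outside the unit circle, i.e. |z| > 1 for every root.
Degree 3: look for a simple real root z0 first, then factor out (1 - z/z0) and solve the remaining quadratic.
Testing z0 = -2: P(-2) = 1 + (0.99)(-2) + (1.145)(-2)^2 + (0.45)(-2)^3
  = 1 + (-1.98) + (4.58) + (-3.6) = 0.  So z_0 = -2 is a root, |z_0| = 2.
Divide out the factor (1 + 0.5 z) = (1 - z/z0) (since 1/z0 = -0.5):
  P(z) = (1 + 0.5 z)(1 + (0.49) z + (0.9) z^2)
  [check: z-coef 0.49 - (-0.5) = 0.99; z^2-coef 0.9 - (-0.5)(0.49) = 1.145; z^3-coef -(-0.5)(0.9) = 0.45.]
Remaining roots from the quadratic factor 1 + (0.49) z + (0.9) z^2:
  Set 1 + (0.49) z + (0.9) z^2 = 0, i.e. a z^2 + b z + c = 0 with a = 0.9, b = 0.49, c = 1.
  Discriminant D = b^2 - 4ac = (0.49)^2 - 4*(0.9)*1 = 0.2401 - (3.6) = -3.3599.
  D < 0, so the roots are the complex-conjugate pair z = (-b +/- i sqrt(-D)) / (2a) = -0.2722 +/- 1.0183i.
  For a conjugate pair |z|^2 = z * conj(z) = (product of roots) = c/a = 1/(0.9) = 1.111111, so |z| = sqrt(1.111111) = 1.0541 for both roots.
Moduli of all roots: 2.0000, 1.0541, 1.0541.
All moduli strictly greater than 1? Yes.
Verdict: Stationary.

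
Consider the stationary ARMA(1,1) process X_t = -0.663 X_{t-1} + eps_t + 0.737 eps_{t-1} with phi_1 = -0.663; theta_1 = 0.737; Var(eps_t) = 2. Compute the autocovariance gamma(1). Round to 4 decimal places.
\gamma(1) = 0.1350

Multiply the model equation by X_{t-k} and take expectations. With theta_0 = psi_0 = 1 and psi_j the MA(infinity) weights, this gives
  gamma(k) - sum_i phi_i gamma(k-i) = c_k,
  c_k = sigma^2 * sum_{j=k..q} theta_j psi_{j-k}   (c_k = 0 for k > q),
using gamma(-m) = gamma(m).
psi-weights needed (psi_j = theta_j + sum_i phi_i psi_{j-i}):
  psi_1 = theta_1 + phi_1 = 0.737 + (-0.663) = 0.074
Right-hand sides:
  c_0 = sigma^2 (1 + theta_1 psi_1) = 2 * (1 + (0.737)(0.074)) = 2 * 1.054538 = 2.109076
  c_1 = sigma^2 theta_1 = 2 * (0.737) = 1.474
  c_2 = 0
Equations for k = 0 and k = 1 (AR order 1):
  gamma(0) = phi_1 gamma(1) + c_0
  gamma(1) = phi_1 gamma(0) + c_1
Substituting the second into the first: gamma(0) (1 - phi_1^2) = c_0 + phi_1 c_1, so
  gamma(0) = (c_0 + phi_1 c_1) / (1 - phi_1^2) = (2.109076 + (-0.663)(1.474)) / (1 - (-0.663)^2) = 1.131814 / 0.560431 = 2.019542.
  gamma(1) = phi_1 gamma(0) + c_1 = (-0.663)(2.019542) + (1.474) = 0.135044.
Therefore gamma(1) = 0.1350 (to 4 decimal places).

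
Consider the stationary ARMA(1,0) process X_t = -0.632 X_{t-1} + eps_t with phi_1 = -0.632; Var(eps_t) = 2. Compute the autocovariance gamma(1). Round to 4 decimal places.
\gamma(1) = -2.1046

Multiply the model equation by X_{t-k} and take expectations. With theta_0 = psi_0 = 1 and psi_j the MA(infinity) weights, this gives
  gamma(k) - sum_i phi_i gamma(k-i) = c_k,
  c_k = sigma^2 * sum_{j=k..q} theta_j psi_{j-k}   (c_k = 0 for k > q),
using gamma(-m) = gamma(m).
Pure AR (q = 0): c_0 = sigma^2 = 2, c_k = 0 for k >= 1.
Equations for k = 0 and k = 1 (AR order 1):
  gamma(0) = phi_1 gamma(1) + c_0
  gamma(1) = phi_1 gamma(0) + c_1
Substituting the second into the first: gamma(0) (1 - phi_1^2) = c_0 + phi_1 c_1, so
  gamma(0) = c_0 / (1 - phi_1^2) = 2 / (1 - (-0.632)^2) = 2 / 0.600576 = 3.330136.
  gamma(1) = phi_1 gamma(0) = (-0.632)(3.330136) = -2.104646.
Therefore gamma(1) = -2.1046 (to 4 decimal places).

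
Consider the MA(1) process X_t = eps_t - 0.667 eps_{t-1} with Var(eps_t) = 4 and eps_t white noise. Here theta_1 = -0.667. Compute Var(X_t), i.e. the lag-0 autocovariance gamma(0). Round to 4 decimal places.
\gamma(0) = 5.7796

For an MA(q) process X_t = eps_t + sum_i theta_i eps_{t-i} with
Var(eps_t) = sigma^2, the variance is
  gamma(0) = sigma^2 * (1 + sum_i theta_i^2).
  sum_i theta_i^2 = (-0.667)^2 = 0.444889.
  gamma(0) = 4 * (1 + 0.444889) = 4 * 1.444889 = 5.779556, which rounds to 5.7796.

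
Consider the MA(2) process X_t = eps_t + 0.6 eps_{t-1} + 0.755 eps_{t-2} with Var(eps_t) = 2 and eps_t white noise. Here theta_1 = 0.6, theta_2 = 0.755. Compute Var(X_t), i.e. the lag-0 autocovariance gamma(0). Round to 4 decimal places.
\gamma(0) = 3.8601

For an MA(q) process X_t = eps_t + sum_i theta_i eps_{t-i} with
Var(eps_t) = sigma^2, the variance is
  gamma(0) = sigma^2 * (1 + sum_i theta_i^2).
  sum_i theta_i^2 = (0.6)^2 + (0.755)^2 = 0.36 + 0.570025 = 0.930025.
  gamma(0) = 2 * (1 + 0.930025) = 2 * 1.930025 = 3.86005, which rounds to 3.8601.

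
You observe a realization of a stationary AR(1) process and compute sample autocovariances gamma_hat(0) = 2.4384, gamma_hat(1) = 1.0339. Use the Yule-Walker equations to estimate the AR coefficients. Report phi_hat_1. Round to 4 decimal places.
\hat\phi_{1} = 0.4240

The Yule-Walker equations for an AR(p) process read, in matrix form,
  Gamma_p phi = r_p,   with   (Gamma_p)_{ij} = gamma(|i - j|),
                       (r_p)_i = gamma(i),   i,j = 1..p.
Substitute the sample gammas (Toeplitz matrix and right-hand side of size 1):
  Gamma_p = [[2.4384]]
  r_p     = [1.0339]
With p = 1 this is the single equation gamma(0) phi_1 = gamma(1):
  phi_hat_1 = gamma(1) / gamma(0) = 1.0339 / 2.4384 = 0.4240.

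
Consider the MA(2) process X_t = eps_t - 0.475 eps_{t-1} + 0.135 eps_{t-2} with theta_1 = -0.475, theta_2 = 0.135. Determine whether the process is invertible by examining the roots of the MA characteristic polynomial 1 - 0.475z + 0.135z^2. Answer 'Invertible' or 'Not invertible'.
\text{Invertible}

The MA(q) characteristic polynomial is P(z) = 1 - 0.475z + 0.135z^2.
Invertibility requires all roots to lie outside the unit circle, i.e. |z| > 1 for every root.
Set 1 + (-0.475) z + (0.135) z^2 = 0, i.e. a z^2 + b z + c = 0 with a = 0.135, b = -0.475, c = 1.
Discriminant D = b^2 - 4ac = (-0.475)^2 - 4*(0.135)*1 = 0.225625 - (0.54) = -0.314375.
D < 0, so the roots are the complex-conjugate pair z = (-b +/- i sqrt(-D)) / (2a) = 1.7593 +/- 2.0766i.
For a conjugate pair |z|^2 = z * conj(z) = (product of roots) = c/a = 1/(0.135) = 7.407407, so |z| = sqrt(7.407407) = 2.7217 for both roots.
Moduli of all roots: 2.7217, 2.7217.
All moduli strictly greater than 1? Yes.
Verdict: Invertible.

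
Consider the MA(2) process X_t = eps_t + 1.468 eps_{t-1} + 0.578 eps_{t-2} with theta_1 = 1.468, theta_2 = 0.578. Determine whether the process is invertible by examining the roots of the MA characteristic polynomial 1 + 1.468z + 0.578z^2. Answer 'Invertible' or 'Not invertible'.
\text{Invertible}

The MA(q) characteristic polynomial is P(z) = 1 + 1.468z + 0.578z^2.
Invertibility requires all roots to lie outside the unit circle, i.e. |z| > 1 for every root.
Set 1 + (1.468) z + (0.578) z^2 = 0, i.e. a z^2 + b z + c = 0 with a = 0.578, b = 1.468, c = 1.
Discriminant D = b^2 - 4ac = (1.468)^2 - 4*(0.578)*1 = 2.155024 - (2.312) = -0.156976.
D < 0, so the roots are the complex-conjugate pair z = (-b +/- i sqrt(-D)) / (2a) = -1.2699 +/- 0.3427i.
For a conjugate pair |z|^2 = z * conj(z) = (product of roots) = c/a = 1/(0.578) = 1.730104, so |z| = sqrt(1.730104) = 1.3153 for both roots.
Moduli of all roots: 1.3153, 1.3153.
All moduli strictly greater than 1? Yes.
Verdict: Invertible.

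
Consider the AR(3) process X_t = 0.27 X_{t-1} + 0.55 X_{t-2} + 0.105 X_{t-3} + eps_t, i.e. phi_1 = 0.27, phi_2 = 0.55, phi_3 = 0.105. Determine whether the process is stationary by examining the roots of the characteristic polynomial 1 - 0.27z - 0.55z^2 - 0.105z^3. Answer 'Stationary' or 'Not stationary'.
\text{Stationary}

The AR(p) characteristic polynomial is P(z) = 1 - 0.27z - 0.55z^2 - 0.105z^3.
Stationarity requires all roots to lie outside the unit circle, i.e. |z| > 1 for every root.
Degree 3: look for a simple real root z0 first, then factor out (1 - z/z0) and solve the remaining quadratic.
Testing z0 = -4: P(-4) = 1 + (-0.27)(-4) + (-0.55)(-4)^2 + (-0.105)(-4)^3
  = 1 + (1.08) + (-8.8) + (6.72) = 0.  So z_0 = -4 is a root, |z_0| = 4.
Divide out the factor (1 + 0.25 z) = (1 - z/z0) (since 1/z0 = -0.25):
  P(z) = (1 + 0.25 z)(1 + (-0.52) z + (-0.42) z^2)
  [check: z-coef -0.52 - (-0.25) = -0.27; z^2-coef -0.42 - (-0.25)(-0.52) = -0.55; z^3-coef -(-0.25)(-0.42) = -0.105.]
Remaining roots from the quadratic factor 1 + (-0.52) z + (-0.42) z^2:
  Set 1 + (-0.52) z + (-0.42) z^2 = 0, i.e. a z^2 + b z + c = 0 with a = -0.42, b = -0.52, c = 1.
  Discriminant D = b^2 - 4ac = (-0.52)^2 - 4*(-0.42)*1 = 0.2704 - (-1.68) = 1.9504.
  D >= 0, so the roots are real: z = (-b +/- sqrt(D)) / (2a) = (0.52 +/- 1.396567) / (-0.84).
    z_1 = (0.52 + 1.396567) / (-0.84) = -2.2816,   |z_1| = 2.2816.
    z_2 = (0.52 - 1.396567) / (-0.84) = 1.0435,   |z_2| = 1.0435.
Moduli of all roots: 4.0000, 2.2816, 1.0435.
All moduli strictly greater than 1? Yes.
Verdict: Stationary.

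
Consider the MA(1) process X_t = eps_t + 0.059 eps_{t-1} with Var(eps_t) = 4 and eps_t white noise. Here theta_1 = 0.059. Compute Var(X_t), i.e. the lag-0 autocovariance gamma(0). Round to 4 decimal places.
\gamma(0) = 4.0139

For an MA(q) process X_t = eps_t + sum_i theta_i eps_{t-i} with
Var(eps_t) = sigma^2, the variance is
  gamma(0) = sigma^2 * (1 + sum_i theta_i^2).
  sum_i theta_i^2 = (0.059)^2 = 0.003481.
  gamma(0) = 4 * (1 + 0.003481) = 4 * 1.003481 = 4.013924, which rounds to 4.0139.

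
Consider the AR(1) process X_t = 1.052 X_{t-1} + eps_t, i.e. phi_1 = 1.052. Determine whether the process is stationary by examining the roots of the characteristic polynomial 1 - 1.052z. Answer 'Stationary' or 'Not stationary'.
\text{Not stationary}

The AR(p) characteristic polynomial is P(z) = 1 - 1.052z.
Stationarity requires all roots to lie outside the unit circle, i.e. |z| > 1 for every root.
This is linear in z: 1 + (-1.052) z = 0  =>  z = -1/(-1.052) = 0.95057,  |z| = 0.95057.
Moduli of all roots: 0.9506.
All moduli strictly greater than 1? No.
Verdict: Not stationary.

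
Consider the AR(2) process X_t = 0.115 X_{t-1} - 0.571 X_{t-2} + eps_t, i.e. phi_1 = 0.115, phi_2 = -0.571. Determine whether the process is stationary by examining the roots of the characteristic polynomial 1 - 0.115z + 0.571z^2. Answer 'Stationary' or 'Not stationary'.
\text{Stationary}

The AR(p) characteristic polynomial is P(z) = 1 - 0.115z + 0.571z^2.
Stationarity requires all roots to lie outside the unit circle, i.e. |z| > 1 for every root.
Set 1 + (-0.115) z + (0.571) z^2 = 0, i.e. a z^2 + b z + c = 0 with a = 0.571, b = -0.115, c = 1.
Discriminant D = b^2 - 4ac = (-0.115)^2 - 4*(0.571)*1 = 0.013225 - (2.284) = -2.270775.
D < 0, so the roots are the complex-conjugate pair z = (-b +/- i sqrt(-D)) / (2a) = 0.1007 +/- 1.3195i.
For a conjugate pair |z|^2 = z * conj(z) = (product of roots) = c/a = 1/(0.571) = 1.751313, so |z| = sqrt(1.751313) = 1.3234 for both roots.
Moduli of all roots: 1.3234, 1.3234.
All moduli strictly greater than 1? Yes.
Verdict: Stationary.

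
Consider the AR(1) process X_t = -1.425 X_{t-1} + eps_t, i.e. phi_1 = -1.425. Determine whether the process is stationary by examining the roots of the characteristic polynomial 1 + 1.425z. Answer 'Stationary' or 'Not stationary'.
\text{Not stationary}

The AR(p) characteristic polynomial is P(z) = 1 + 1.425z.
Stationarity requires all roots to lie outside the unit circle, i.e. |z| > 1 for every root.
This is linear in z: 1 + (1.425) z = 0  =>  z = -1/(1.425) = -0.701754,  |z| = 0.701754.
Moduli of all roots: 0.7018.
All moduli strictly greater than 1? No.
Verdict: Not stationary.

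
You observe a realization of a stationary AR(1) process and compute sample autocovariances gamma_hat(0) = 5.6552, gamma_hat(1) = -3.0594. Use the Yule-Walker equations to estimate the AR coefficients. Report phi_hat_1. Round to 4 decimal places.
\hat\phi_{1} = -0.5410

The Yule-Walker equations for an AR(p) process read, in matrix form,
  Gamma_p phi = r_p,   with   (Gamma_p)_{ij} = gamma(|i - j|),
                       (r_p)_i = gamma(i),   i,j = 1..p.
Substitute the sample gammas (Toeplitz matrix and right-hand side of size 1):
  Gamma_p = [[5.6552]]
  r_p     = [-3.0594]
With p = 1 this is the single equation gamma(0) phi_1 = gamma(1):
  phi_hat_1 = gamma(1) / gamma(0) = -3.0594 / 5.6552 = -0.5410.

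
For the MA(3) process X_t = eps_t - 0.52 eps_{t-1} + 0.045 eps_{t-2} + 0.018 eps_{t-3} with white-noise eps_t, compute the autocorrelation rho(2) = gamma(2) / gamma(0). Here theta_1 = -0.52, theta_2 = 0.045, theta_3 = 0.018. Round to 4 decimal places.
\rho(2) = 0.0280

For an MA(q) process with theta_0 = 1, the autocovariance is
  gamma(k) = sigma^2 * sum_{i=0..q-k} theta_i * theta_{i+k},
and rho(k) = gamma(k) / gamma(0). Sigma^2 cancels.
  numerator   = (1)*(0.045) + (-0.52)*(0.018) = 0.03564.
  denominator = (1)^2 + (-0.52)^2 + (0.045)^2 + (0.018)^2 = 1.272749.
  rho(2) = 0.03564 / 1.272749 = 0.0280.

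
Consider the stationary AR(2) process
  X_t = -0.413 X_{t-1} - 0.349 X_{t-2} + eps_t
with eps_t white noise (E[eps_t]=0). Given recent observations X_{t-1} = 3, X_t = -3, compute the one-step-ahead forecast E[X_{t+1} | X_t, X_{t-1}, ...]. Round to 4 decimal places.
E[X_{t+1} \mid \mathcal F_t] = 0.1920

For an AR(p) model X_t = c + sum_i phi_i X_{t-i} + eps_t, the
one-step-ahead conditional mean is
  E[X_{t+1} | X_t, ...] = c + sum_i phi_i X_{t+1-i}.
Substitute known values:
  E[X_{t+1} | ...] = (-0.413) * (-3) + (-0.349) * (3)
                   = 0.1920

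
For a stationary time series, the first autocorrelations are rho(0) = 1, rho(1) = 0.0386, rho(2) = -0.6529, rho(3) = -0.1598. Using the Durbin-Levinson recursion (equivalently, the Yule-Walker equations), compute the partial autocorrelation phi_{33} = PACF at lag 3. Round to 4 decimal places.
\phi_{33} = -0.1629

The PACF at lag k is phi_{kk}, the last component of the solution
to the Yule-Walker system G_k phi = r_k where
  (G_k)_{ij} = rho(|i - j|), (r_k)_i = rho(i), i,j = 1..k.
Equivalently, Durbin-Levinson gives phi_{kk} iteratively:
  phi_{11} = rho(1)
  phi_{kk} = [rho(k) - sum_{j=1..k-1} phi_{k-1,j} rho(k-j)]
            / [1 - sum_{j=1..k-1} phi_{k-1,j} rho(j)],
  phi_{k,j} = phi_{k-1,j} - phi_{kk} phi_{k-1,k-j},  j = 1..k-1.
Step k = 1:
  phi_11 = rho(1) = 0.0386.
Step k = 2:
  phi_22 = [rho(2) - phi_11 rho(1)] / [1 - phi_11 rho(1)] = [-0.6529 - (0.0386)(0.0386)] / [1 - (0.0386)(0.0386)]
         = -0.65438996 / 0.99851004 = -0.655366.
  Update: phi_21 = phi_11 - phi_22 phi_11 = 0.0386 - (-0.655366)(0.0386) = 0.063897.
Step k = 3:
  phi_33 = [rho(3) - phi_21 rho(2) - phi_22 rho(1)] / [1 - phi_21 rho(1) - phi_22 rho(2)]
    numerator   = -0.1598 - (0.063897)(-0.6529) - (-0.655366)(0.0386) = -0.09278441
    denominator = 1 - (0.063897)(0.0386) - (-0.655366)(-0.6529) = 0.56964483
  phi_33 = -0.09278441 / 0.56964483 = -0.1629.
Therefore phi_{33} = -0.1629.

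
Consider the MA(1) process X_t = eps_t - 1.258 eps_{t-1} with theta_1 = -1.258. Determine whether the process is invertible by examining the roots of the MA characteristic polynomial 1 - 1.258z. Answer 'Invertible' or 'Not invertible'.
\text{Not invertible}

The MA(q) characteristic polynomial is P(z) = 1 - 1.258z.
Invertibility requires all roots to lie outside the unit circle, i.e. |z| > 1 for every root.
This is linear in z: 1 + (-1.258) z = 0  =>  z = -1/(-1.258) = 0.794913,  |z| = 0.794913.
Moduli of all roots: 0.7949.
All moduli strictly greater than 1? No.
Verdict: Not invertible.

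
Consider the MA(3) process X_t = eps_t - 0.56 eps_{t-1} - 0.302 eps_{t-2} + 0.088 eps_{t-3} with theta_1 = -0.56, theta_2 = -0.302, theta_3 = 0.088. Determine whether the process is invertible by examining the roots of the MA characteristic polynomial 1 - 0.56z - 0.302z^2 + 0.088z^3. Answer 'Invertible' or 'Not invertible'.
\text{Invertible}

The MA(q) characteristic polynomial is P(z) = 1 - 0.56z - 0.302z^2 + 0.088z^3.
Invertibility requires all roots to lie outside the unit circle, i.e. |z| > 1 for every root.
Degree 3: look for a simple real root z0 first, then factor out (1 - z/z0) and solve the remaining quadratic.
Testing z0 = 1.25: P(1.25) = 1 + (-0.56)(1.25) + (-0.302)(1.25)^2 + (0.088)(1.25)^3
  = 1 + (-0.7) + (-0.471875) + (0.171875) = 0.  So z_0 = 1.25 is a root, |z_0| = 1.25.
Divide out the factor (1 - 0.8 z) = (1 - z/z0) (since 1/z0 = 0.8):
  P(z) = (1 - 0.8 z)(1 + (0.24) z + (-0.11) z^2)
  [check: z-coef 0.24 - (0.8) = -0.56; z^2-coef -0.11 - (0.8)(0.24) = -0.302; z^3-coef -(0.8)(-0.11) = 0.088.]
Remaining roots from the quadratic factor 1 + (0.24) z + (-0.11) z^2:
  Set 1 + (0.24) z + (-0.11) z^2 = 0, i.e. a z^2 + b z + c = 0 with a = -0.11, b = 0.24, c = 1.
  Discriminant D = b^2 - 4ac = (0.24)^2 - 4*(-0.11)*1 = 0.0576 - (-0.44) = 0.4976.
  D >= 0, so the roots are real: z = (-b +/- sqrt(D)) / (2a) = (-0.24 +/- 0.705408) / (-0.22).
    z_1 = (-0.24 + 0.705408) / (-0.22) = -2.1155,   |z_1| = 2.1155.
    z_2 = (-0.24 - 0.705408) / (-0.22) = 4.2973,   |z_2| = 4.2973.
Moduli of all roots: 1.2500, 2.1155, 4.2973.
All moduli strictly greater than 1? Yes.
Verdict: Invertible.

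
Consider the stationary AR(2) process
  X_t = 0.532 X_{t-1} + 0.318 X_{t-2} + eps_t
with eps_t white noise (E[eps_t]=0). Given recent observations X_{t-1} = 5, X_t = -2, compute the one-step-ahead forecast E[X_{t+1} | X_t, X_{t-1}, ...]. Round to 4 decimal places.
E[X_{t+1} \mid \mathcal F_t] = 0.5260

For an AR(p) model X_t = c + sum_i phi_i X_{t-i} + eps_t, the
one-step-ahead conditional mean is
  E[X_{t+1} | X_t, ...] = c + sum_i phi_i X_{t+1-i}.
Substitute known values:
  E[X_{t+1} | ...] = (0.532) * (-2) + (0.318) * (5)
                   = 0.5260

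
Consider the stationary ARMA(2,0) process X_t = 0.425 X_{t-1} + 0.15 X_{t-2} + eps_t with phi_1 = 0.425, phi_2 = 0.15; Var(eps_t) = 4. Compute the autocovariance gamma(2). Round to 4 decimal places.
\gamma(2) = 1.9778

Multiply the model equation by X_{t-k} and take expectations. With theta_0 = psi_0 = 1 and psi_j the MA(infinity) weights, this gives
  gamma(k) - sum_i phi_i gamma(k-i) = c_k,
  c_k = sigma^2 * sum_{j=k..q} theta_j psi_{j-k}   (c_k = 0 for k > q),
using gamma(-m) = gamma(m).
Pure AR (q = 0): c_0 = sigma^2 = 4, c_k = 0 for k >= 1.
Equations for k = 0, 1, 2 (AR order 2, c_2 = 0):
  (E0) gamma(0) = phi_1 gamma(1) + phi_2 gamma(2) + c_0
  (E1) gamma(1) = phi_1 gamma(0) + phi_2 gamma(1) + c_1
  (E2) gamma(2) = phi_1 gamma(1) + phi_2 gamma(0)
From (E1): gamma(1) = A gamma(0) + B with
  A = phi_1 / (1 - phi_2) = 0.425 / 0.85 = 0.5,   B = c_1 / (1 - phi_2) = 0 / 0.85 = 0.
Insert (E2) into (E0): gamma(0) (1 - phi_2^2) = phi_1 (1 + phi_2) gamma(1) + c_0.
  phi_1 (1 + phi_2) = (0.425)(1.15) = 0.48875,   1 - phi_2^2 = 0.9775.
Replace gamma(1) by A gamma(0) + B and collect gamma(0):
  gamma(0) [0.9775 - (0.48875)(0.5)] = c_0 = 4
  gamma(0) * 0.733125 = 4
  gamma(0) = 4 / 0.733125 = 5.456095.
  gamma(1) = A gamma(0) = (0.5)(5.456095) = 2.728048.
  gamma(2) = phi_1 gamma(1) + phi_2 gamma(0) = (0.425)(2.728048) + (0.15)(5.456095) = 1.977835.
Therefore gamma(2) = 1.9778 (to 4 decimal places).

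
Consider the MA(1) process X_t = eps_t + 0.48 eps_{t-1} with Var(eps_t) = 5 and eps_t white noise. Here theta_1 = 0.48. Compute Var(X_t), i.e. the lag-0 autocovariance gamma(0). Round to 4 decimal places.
\gamma(0) = 6.1520

For an MA(q) process X_t = eps_t + sum_i theta_i eps_{t-i} with
Var(eps_t) = sigma^2, the variance is
  gamma(0) = sigma^2 * (1 + sum_i theta_i^2).
  sum_i theta_i^2 = (0.48)^2 = 0.2304.
  gamma(0) = 5 * (1 + 0.2304) = 5 * 1.2304 = 6.152, which rounds to 6.1520.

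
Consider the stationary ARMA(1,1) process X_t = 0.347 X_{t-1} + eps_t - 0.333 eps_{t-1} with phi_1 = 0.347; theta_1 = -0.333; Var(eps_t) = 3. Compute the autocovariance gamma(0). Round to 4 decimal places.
\gamma(0) = 3.0007

Multiply the model equation by X_{t-k} and take expectations. With theta_0 = psi_0 = 1 and psi_j the MA(infinity) weights, this gives
  gamma(k) - sum_i phi_i gamma(k-i) = c_k,
  c_k = sigma^2 * sum_{j=k..q} theta_j psi_{j-k}   (c_k = 0 for k > q),
using gamma(-m) = gamma(m).
psi-weights needed (psi_j = theta_j + sum_i phi_i psi_{j-i}):
  psi_1 = theta_1 + phi_1 = -0.333 + (0.347) = 0.014
Right-hand sides:
  c_0 = sigma^2 (1 + theta_1 psi_1) = 3 * (1 + (-0.333)(0.014)) = 3 * 0.995338 = 2.986014
  c_1 = sigma^2 theta_1 = 3 * (-0.333) = -0.999
  c_2 = 0
Equations for k = 0 and k = 1 (AR order 1):
  gamma(0) = phi_1 gamma(1) + c_0
  gamma(1) = phi_1 gamma(0) + c_1
Substituting the second into the first: gamma(0) (1 - phi_1^2) = c_0 + phi_1 c_1, so
  gamma(0) = (c_0 + phi_1 c_1) / (1 - phi_1^2) = (2.986014 + (0.347)(-0.999)) / (1 - (0.347)^2) = 2.639361 / 0.879591 = 3.000668.
Therefore gamma(0) = 3.0007 (to 4 decimal places).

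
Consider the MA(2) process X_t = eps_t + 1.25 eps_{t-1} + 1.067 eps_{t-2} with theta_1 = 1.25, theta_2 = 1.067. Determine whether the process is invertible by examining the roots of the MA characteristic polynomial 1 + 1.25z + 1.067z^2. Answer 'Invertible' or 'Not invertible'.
\text{Not invertible}

The MA(q) characteristic polynomial is P(z) = 1 + 1.25z + 1.067z^2.
Invertibility requires all roots to lie outside the unit circle, i.e. |z| > 1 for every root.
Set 1 + (1.25) z + (1.067) z^2 = 0, i.e. a z^2 + b z + c = 0 with a = 1.067, b = 1.25, c = 1.
Discriminant D = b^2 - 4ac = (1.25)^2 - 4*(1.067)*1 = 1.5625 - (4.268) = -2.7055.
D < 0, so the roots are the complex-conjugate pair z = (-b +/- i sqrt(-D)) / (2a) = -0.5858 +/- 0.7708i.
For a conjugate pair |z|^2 = z * conj(z) = (product of roots) = c/a = 1/(1.067) = 0.937207, so |z| = sqrt(0.937207) = 0.9681 for both roots.
Moduli of all roots: 0.9681, 0.9681.
All moduli strictly greater than 1? No.
Verdict: Not invertible.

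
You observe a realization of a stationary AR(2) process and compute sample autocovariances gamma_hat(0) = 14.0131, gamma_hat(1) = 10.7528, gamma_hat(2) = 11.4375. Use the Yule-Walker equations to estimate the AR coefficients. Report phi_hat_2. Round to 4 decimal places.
\hat\phi_{2} = 0.5530

The Yule-Walker equations for an AR(p) process read, in matrix form,
  Gamma_p phi = r_p,   with   (Gamma_p)_{ij} = gamma(|i - j|),
                       (r_p)_i = gamma(i),   i,j = 1..p.
Substitute the sample gammas (Toeplitz matrix and right-hand side of size 2):
  Gamma_p = [[14.0131, 10.7528], [10.7528, 14.0131]]
  r_p     = [10.7528, 11.4375]
Written out:
  14.0131 phi_1 + 10.7528 phi_2 = 10.7528
  10.7528 phi_1 + 14.0131 phi_2 = 11.4375
Solve by Cramer's rule:
  det = gamma(0)^2 - gamma(1)^2 = (14.0131)^2 - (10.7528)^2 = 196.36697161 - 115.62270784 = 80.74426377
  phi_hat_1 = [gamma(1) gamma(0) - gamma(1) gamma(2)] / det = [(10.7528)(14.0131) - (10.7528)(11.4375)] / 80.74426377 = 27.69491168 / 80.74426377 = 0.343
  phi_hat_2 = [gamma(0) gamma(2) - gamma(1)^2] / det = [(14.0131)(11.4375) - (10.7528)^2] / 80.74426377 = 44.65212341 / 80.74426377 = 0.553
So phi_hat = [0.3430, 0.5530].
Therefore phi_hat_2 = 0.5530.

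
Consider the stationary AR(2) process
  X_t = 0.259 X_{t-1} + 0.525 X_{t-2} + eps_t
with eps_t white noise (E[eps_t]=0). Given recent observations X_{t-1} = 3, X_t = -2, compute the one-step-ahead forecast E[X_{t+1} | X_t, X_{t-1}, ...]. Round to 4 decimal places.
E[X_{t+1} \mid \mathcal F_t] = 1.0570

For an AR(p) model X_t = c + sum_i phi_i X_{t-i} + eps_t, the
one-step-ahead conditional mean is
  E[X_{t+1} | X_t, ...] = c + sum_i phi_i X_{t+1-i}.
Substitute known values:
  E[X_{t+1} | ...] = (0.259) * (-2) + (0.525) * (3)
                   = 1.0570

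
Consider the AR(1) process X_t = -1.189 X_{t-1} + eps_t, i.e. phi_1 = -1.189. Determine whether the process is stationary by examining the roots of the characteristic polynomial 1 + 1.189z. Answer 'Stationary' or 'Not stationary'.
\text{Not stationary}

The AR(p) characteristic polynomial is P(z) = 1 + 1.189z.
Stationarity requires all roots to lie outside the unit circle, i.e. |z| > 1 for every root.
This is linear in z: 1 + (1.189) z = 0  =>  z = -1/(1.189) = -0.841043,  |z| = 0.841043.
Moduli of all roots: 0.8410.
All moduli strictly greater than 1? No.
Verdict: Not stationary.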